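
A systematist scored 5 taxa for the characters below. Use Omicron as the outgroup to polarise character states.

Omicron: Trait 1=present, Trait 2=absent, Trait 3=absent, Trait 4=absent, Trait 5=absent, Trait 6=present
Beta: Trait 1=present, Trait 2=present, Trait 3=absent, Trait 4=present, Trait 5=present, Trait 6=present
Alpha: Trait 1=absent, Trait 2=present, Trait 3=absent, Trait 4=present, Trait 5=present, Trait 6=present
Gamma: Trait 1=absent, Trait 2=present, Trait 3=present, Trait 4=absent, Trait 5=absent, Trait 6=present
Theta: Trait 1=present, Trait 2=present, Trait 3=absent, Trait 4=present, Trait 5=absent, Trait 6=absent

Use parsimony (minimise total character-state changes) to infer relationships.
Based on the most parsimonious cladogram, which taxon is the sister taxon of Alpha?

Beta

Character polarity is set by the outgroup: the derived state is whichever differs from the outgroup's state, so for Trait 1, Trait 6 the derived state is 'absent', and for the remaining characters it is 'present'.
Trait 1 groups Alpha and Gamma, which is incompatible with the clades supported by the remaining characters; treating it as convergent (homoplasy) costs fewer steps than any alternative tree.
All ingroup taxa share the derived state 'present' for Trait 2; it defines the ingroup but does not resolve relationships within it.
Trait 3 (derived state 'present') is unique to Gamma (autapomorphy; uninformative for grouping).
Only Alpha, Beta, and Theta show the derived state 'present' for Trait 4, supporting them as a clade.
Trait 5: derived state 'present' in Alpha and Beta only — synapomorphy for {Alpha, Beta}.
Trait 6: derived state 'absent' in Theta only — an autapomorphy, so it tells us nothing about relationships among taxa.
Most parsimonious ingroup topology: (((Beta,Alpha),Theta),Gamma).
Alpha and Beta form a cherry on this tree, so they are sister taxa.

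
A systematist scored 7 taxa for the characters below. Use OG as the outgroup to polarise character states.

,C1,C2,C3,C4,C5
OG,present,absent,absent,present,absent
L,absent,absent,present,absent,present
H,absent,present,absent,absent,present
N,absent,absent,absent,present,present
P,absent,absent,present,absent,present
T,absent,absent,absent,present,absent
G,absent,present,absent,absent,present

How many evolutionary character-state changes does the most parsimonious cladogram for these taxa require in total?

Character polarity is set by the outgroup: the derived state is whichever differs from the outgroup's state, so for C1, C4 the derived state is 'absent', and for the remaining characters it is 'present'.
C1 (derived state 'absent') is shared by all ingroup taxa — unites the whole ingroup.
C2: derived state 'present' in G and H only — synapomorphy for {G, H}.
C3 (derived state 'present') is shared by L and P — a synapomorphy uniting that clade.
C4 (derived state 'absent') is shared by G, H, L, and P — a synapomorphy uniting that clade.
C5 (derived state 'present') is shared by G, H, L, N, and P — a synapomorphy uniting that clade.
Most parsimonious ingroup topology: ((((L,P),(H,G)),N),T).
Changes per character on this tree: C1: 1; C2: 1; C3: 1; C4: 1; C5: 1.
Total = 5.

5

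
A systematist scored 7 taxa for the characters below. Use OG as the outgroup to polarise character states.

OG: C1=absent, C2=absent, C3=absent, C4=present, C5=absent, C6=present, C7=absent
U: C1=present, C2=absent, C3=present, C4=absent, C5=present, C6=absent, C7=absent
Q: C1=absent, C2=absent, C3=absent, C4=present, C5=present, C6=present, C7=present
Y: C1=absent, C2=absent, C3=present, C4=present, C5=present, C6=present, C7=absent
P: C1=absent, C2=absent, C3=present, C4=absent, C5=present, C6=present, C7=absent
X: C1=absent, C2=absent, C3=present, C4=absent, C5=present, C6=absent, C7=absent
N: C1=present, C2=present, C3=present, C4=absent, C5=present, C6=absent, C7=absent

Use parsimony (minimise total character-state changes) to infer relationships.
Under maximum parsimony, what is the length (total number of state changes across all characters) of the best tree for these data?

7

Character polarity is set by the outgroup: the derived state is whichever differs from the outgroup's state, so for C4, C6 the derived state is 'absent', and for the remaining characters it is 'present'.
Only N and U show the derived state 'present' for C1, supporting them as a clade.
C2 (derived state 'present') is unique to N (autapomorphy; uninformative for grouping).
C3 (derived state 'present') is shared by N, P, U, X, and Y — a synapomorphy uniting that clade.
C4: derived state 'absent' in N, P, U, and X only — synapomorphy for {N, P, U, X}.
All ingroup taxa share the derived state 'present' for C5; it defines the ingroup but does not resolve relationships within it.
C6 (derived state 'absent') is shared by N, U, and X — a synapomorphy uniting that clade.
C7 (derived state 'present') is unique to Q (autapomorphy; uninformative for grouping).
Most parsimonious ingroup topology: (((((U,N),X),P),Y),Q).
Changes per character on this tree: C1: 1; C2: 1; C3: 1; C4: 1; C5: 1; C6: 1; C7: 1.
Total = 7.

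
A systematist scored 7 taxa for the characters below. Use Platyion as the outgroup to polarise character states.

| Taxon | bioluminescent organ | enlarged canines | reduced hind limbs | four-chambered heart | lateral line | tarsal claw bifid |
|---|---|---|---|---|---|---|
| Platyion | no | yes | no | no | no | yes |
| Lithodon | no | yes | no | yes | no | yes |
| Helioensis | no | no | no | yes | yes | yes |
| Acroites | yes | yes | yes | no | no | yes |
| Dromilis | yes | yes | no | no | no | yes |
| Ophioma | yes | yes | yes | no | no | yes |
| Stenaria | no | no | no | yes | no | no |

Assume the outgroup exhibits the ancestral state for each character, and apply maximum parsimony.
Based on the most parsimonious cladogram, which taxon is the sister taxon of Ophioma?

Acroites

Character polarity is set by the outgroup: the derived state is whichever differs from the outgroup's state, so for enlarged canines, tarsal claw bifid the derived state is 'no', and for the remaining characters it is 'yes'.
Only Acroites, Dromilis, and Ophioma show the derived state 'yes' for bioluminescent organ, supporting them as a clade.
enlarged canines (derived state 'no') is shared by Helioensis and Stenaria — a synapomorphy uniting that clade.
reduced hind limbs: derived state 'yes' in Acroites and Ophioma only — synapomorphy for {Acroites, Ophioma}.
four-chambered heart (derived state 'yes') is shared by Helioensis, Lithodon, and Stenaria — a synapomorphy uniting that clade.
lateral line (derived state 'yes') is unique to Helioensis (autapomorphy; uninformative for grouping).
tarsal claw bifid: derived state 'no' in Stenaria only — an autapomorphy, so it tells us nothing about relationships among taxa.
Most parsimonious ingroup topology: ((Lithodon,(Helioensis,Stenaria)),((Acroites,Ophioma),Dromilis)).
Ophioma and Acroites form a cherry on this tree, so they are sister taxa.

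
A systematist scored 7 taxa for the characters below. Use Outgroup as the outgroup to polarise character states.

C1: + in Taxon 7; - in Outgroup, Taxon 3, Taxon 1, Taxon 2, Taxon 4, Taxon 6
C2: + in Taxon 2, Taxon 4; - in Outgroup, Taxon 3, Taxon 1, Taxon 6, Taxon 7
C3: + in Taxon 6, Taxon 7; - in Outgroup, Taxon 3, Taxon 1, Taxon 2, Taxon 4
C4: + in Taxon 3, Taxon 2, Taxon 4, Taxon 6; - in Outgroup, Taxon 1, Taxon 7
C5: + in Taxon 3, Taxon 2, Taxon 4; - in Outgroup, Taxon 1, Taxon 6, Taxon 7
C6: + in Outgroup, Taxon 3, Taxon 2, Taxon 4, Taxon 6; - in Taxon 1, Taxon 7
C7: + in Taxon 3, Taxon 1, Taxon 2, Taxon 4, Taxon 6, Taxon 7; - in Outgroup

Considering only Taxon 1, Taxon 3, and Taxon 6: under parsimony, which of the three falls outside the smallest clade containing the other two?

Taxon 1

Character polarity is set by the outgroup: the derived state is whichever differs from the outgroup's state, so for C6 the derived state is '-', and for the remaining characters it is '+'.
C1: derived state '+' in Taxon 7 only — an autapomorphy, so it tells us nothing about relationships among taxa.
C2 (derived state '+') is shared by Taxon 2 and Taxon 4 — a synapomorphy uniting that clade.
C3 (state '+') occurs in Taxon 6 and Taxon 7 but conflicts with the nesting implied by the other characters — most parsimoniously interpreted as homoplasy.
Only Taxon 2, Taxon 3, Taxon 4, and Taxon 6 show the derived state '+' for C4, supporting them as a clade.
C5 (derived state '+') is shared by Taxon 2, Taxon 3, and Taxon 4 — a synapomorphy uniting that clade.
C6: derived state '-' in Taxon 1 and Taxon 7 only — synapomorphy for {Taxon 1, Taxon 7}.
C7 (derived state '+') is shared by all ingroup taxa — unites the whole ingroup.
Most parsimonious ingroup topology: (((Taxon 3,(Taxon 2,Taxon 4)),Taxon 6),(Taxon 1,Taxon 7)).
Taxon 6 and Taxon 3 share a more recent common ancestor with each other than either does with Taxon 1, so Taxon 1 is the least closely related of the three.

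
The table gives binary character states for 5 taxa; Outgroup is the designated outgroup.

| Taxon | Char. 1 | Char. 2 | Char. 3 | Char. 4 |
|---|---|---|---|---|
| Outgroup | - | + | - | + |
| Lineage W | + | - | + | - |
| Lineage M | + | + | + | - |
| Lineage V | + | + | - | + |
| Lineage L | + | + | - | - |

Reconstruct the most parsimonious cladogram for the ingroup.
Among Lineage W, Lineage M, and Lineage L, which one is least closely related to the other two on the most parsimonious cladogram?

Lineage L

Character polarity is set by the outgroup: the derived state is whichever differs from the outgroup's state, so for Char. 2, Char. 4 the derived state is '-', and for the remaining characters it is '+'.
All ingroup taxa share the derived state '+' for Char. 1; it defines the ingroup but does not resolve relationships within it.
Char. 2: derived state '-' in Lineage W only — an autapomorphy, so it tells us nothing about relationships among taxa.
Only Lineage M and Lineage W show the derived state '+' for Char. 3, supporting them as a clade.
Only Lineage L, Lineage M, and Lineage W show the derived state '-' for Char. 4, supporting them as a clade.
Most parsimonious ingroup topology: (((Lineage W,Lineage M),Lineage L),Lineage V).
Lineage M and Lineage W share a more recent common ancestor with each other than either does with Lineage L, so Lineage L is the least closely related of the three.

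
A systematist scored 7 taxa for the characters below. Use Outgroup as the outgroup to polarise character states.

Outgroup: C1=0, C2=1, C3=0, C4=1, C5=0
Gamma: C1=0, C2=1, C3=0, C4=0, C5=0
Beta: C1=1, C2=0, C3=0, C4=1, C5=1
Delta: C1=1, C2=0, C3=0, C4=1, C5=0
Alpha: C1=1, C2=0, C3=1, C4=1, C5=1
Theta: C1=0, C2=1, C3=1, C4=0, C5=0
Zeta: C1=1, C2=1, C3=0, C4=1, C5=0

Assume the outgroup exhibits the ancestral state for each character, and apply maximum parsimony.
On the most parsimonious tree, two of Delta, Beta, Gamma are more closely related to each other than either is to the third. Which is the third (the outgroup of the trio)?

Gamma

Character polarity is set by the outgroup: the derived state is whichever differs from the outgroup's state, so for C2, C4 the derived state is '0', and for the remaining characters it is '1'.
C1 (derived state '1') is shared by Alpha, Beta, Delta, and Zeta — a synapomorphy uniting that clade.
Only Alpha, Beta, and Delta show the derived state '0' for C2, supporting them as a clade.
C3 groups Alpha and Theta, which is incompatible with the clades supported by the remaining characters; treating it as convergent (homoplasy) costs fewer steps than any alternative tree.
Only Gamma and Theta show the derived state '0' for C4, supporting them as a clade.
C5: derived state '1' in Alpha and Beta only — synapomorphy for {Alpha, Beta}.
Most parsimonious ingroup topology: ((Gamma,Theta),(((Beta,Alpha),Delta),Zeta)).
Beta and Delta share a more recent common ancestor with each other than either does with Gamma, so Gamma is the least closely related of the three.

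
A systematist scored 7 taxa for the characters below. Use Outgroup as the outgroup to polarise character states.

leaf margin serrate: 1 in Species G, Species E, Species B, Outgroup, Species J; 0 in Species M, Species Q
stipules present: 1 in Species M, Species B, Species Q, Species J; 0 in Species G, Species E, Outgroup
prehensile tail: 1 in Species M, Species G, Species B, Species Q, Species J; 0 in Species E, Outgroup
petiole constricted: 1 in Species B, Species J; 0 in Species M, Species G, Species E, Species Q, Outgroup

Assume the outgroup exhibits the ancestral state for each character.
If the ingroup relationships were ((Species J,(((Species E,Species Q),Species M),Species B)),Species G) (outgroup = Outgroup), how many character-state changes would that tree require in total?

Map each character onto ((Species J,(((Species E,Species Q),Species M),Species B)),Species G) (rooted by Outgroup) and count the minimum state changes it requires (Fitch parsimony):
leaf margin serrate: 2; stipules present: 2; prehensile tail: 2; petiole constricted: 2.
Total tree length = 8.

8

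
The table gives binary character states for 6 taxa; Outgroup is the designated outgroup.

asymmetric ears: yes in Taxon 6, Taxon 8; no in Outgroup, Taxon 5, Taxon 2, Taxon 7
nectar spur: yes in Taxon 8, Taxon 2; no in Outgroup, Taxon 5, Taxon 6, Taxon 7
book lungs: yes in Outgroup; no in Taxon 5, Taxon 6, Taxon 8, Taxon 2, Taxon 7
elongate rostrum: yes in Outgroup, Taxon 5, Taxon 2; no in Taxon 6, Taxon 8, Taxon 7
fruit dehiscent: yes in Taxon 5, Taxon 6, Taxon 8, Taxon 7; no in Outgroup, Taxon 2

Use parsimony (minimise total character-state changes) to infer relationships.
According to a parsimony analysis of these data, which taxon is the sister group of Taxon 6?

Taxon 8

Character polarity is set by the outgroup: the derived state is whichever differs from the outgroup's state, so for book lungs, elongate rostrum the derived state is 'no', and for the remaining characters it is 'yes'.
asymmetric ears: derived state 'yes' in Taxon 6 and Taxon 8 only — synapomorphy for {Taxon 6, Taxon 8}.
nectar spur groups Taxon 2 and Taxon 8, which is incompatible with the clades supported by the remaining characters; treating it as convergent (homoplasy) costs fewer steps than any alternative tree.
All ingroup taxa share the derived state 'no' for book lungs; it defines the ingroup but does not resolve relationships within it.
Only Taxon 6, Taxon 7, and Taxon 8 show the derived state 'no' for elongate rostrum, supporting them as a clade.
fruit dehiscent: derived state 'yes' in Taxon 5, Taxon 6, Taxon 7, and Taxon 8 only — synapomorphy for {Taxon 5, Taxon 6, Taxon 7, Taxon 8}.
Most parsimonious ingroup topology: ((Taxon 5,((Taxon 6,Taxon 8),Taxon 7)),Taxon 2).
Taxon 6 and Taxon 8 form a cherry on this tree, so they are sister taxa.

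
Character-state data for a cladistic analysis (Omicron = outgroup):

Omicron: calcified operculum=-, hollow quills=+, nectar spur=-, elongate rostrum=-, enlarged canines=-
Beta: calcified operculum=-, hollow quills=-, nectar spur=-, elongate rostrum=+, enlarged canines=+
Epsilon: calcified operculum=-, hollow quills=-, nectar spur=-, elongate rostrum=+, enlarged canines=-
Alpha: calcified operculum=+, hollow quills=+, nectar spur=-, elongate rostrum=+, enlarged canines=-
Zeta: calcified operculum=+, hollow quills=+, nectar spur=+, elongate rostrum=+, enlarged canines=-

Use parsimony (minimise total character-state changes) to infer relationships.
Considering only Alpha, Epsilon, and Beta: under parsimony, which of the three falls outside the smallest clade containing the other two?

Character polarity is set by the outgroup: the derived state is whichever differs from the outgroup's state, so for hollow quills the derived state is '-', and for the remaining characters it is '+'.
calcified operculum (derived state '+') is shared by Alpha and Zeta — a synapomorphy uniting that clade.
Only Beta and Epsilon show the derived state '-' for hollow quills, supporting them as a clade.
nectar spur: derived state '+' in Zeta only — an autapomorphy, so it tells us nothing about relationships among taxa.
All ingroup taxa share the derived state '+' for elongate rostrum; it defines the ingroup but does not resolve relationships within it.
enlarged canines: derived state '+' in Beta only — an autapomorphy, so it tells us nothing about relationships among taxa.
Most parsimonious ingroup topology: ((Beta,Epsilon),(Alpha,Zeta)).
Epsilon and Beta share a more recent common ancestor with each other than either does with Alpha, so Alpha is the least closely related of the three.

Alpha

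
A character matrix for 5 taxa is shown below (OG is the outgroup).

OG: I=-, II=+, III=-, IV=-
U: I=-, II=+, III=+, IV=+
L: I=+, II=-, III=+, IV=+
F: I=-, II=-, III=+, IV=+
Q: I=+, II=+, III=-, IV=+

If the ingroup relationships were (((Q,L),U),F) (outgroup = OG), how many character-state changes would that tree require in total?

Map each character onto (((Q,L),U),F) (rooted by OG) and count the minimum state changes it requires (Fitch parsimony):
I: 1; II: 2; III: 2; IV: 1.
Total tree length = 6.

6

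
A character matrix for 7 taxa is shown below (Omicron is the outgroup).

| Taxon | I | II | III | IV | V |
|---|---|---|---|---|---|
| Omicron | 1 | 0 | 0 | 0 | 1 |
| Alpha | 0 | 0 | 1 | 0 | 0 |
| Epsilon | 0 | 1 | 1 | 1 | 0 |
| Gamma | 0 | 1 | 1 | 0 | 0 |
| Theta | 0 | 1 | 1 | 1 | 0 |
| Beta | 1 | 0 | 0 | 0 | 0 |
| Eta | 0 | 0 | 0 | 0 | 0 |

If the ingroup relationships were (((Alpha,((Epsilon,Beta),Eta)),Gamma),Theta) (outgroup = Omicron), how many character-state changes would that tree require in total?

11

Map each character onto (((Alpha,((Epsilon,Beta),Eta)),Gamma),Theta) (rooted by Omicron) and count the minimum state changes it requires (Fitch parsimony):
I: 2; II: 3; III: 3; IV: 2; V: 1.
Total tree length = 11.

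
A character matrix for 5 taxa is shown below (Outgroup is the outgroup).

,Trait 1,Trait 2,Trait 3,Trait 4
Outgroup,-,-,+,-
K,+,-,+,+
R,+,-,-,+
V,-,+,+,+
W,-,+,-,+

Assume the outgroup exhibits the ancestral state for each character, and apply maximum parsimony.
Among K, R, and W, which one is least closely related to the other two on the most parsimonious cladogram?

Character polarity is set by the outgroup: the derived state is whichever differs from the outgroup's state, so for Trait 3 the derived state is '-', and for the remaining characters it is '+'.
Trait 1: derived state '+' in K and R only — synapomorphy for {K, R}.
Trait 2 (derived state '+') is shared by V and W — a synapomorphy uniting that clade.
Trait 3 groups R and W, which is incompatible with the clades supported by the remaining characters; treating it as convergent (homoplasy) costs fewer steps than any alternative tree.
All ingroup taxa share the derived state '+' for Trait 4; it defines the ingroup but does not resolve relationships within it.
Most parsimonious ingroup topology: ((K,R),(V,W)).
R and K share a more recent common ancestor with each other than either does with W, so W is the least closely related of the three.

W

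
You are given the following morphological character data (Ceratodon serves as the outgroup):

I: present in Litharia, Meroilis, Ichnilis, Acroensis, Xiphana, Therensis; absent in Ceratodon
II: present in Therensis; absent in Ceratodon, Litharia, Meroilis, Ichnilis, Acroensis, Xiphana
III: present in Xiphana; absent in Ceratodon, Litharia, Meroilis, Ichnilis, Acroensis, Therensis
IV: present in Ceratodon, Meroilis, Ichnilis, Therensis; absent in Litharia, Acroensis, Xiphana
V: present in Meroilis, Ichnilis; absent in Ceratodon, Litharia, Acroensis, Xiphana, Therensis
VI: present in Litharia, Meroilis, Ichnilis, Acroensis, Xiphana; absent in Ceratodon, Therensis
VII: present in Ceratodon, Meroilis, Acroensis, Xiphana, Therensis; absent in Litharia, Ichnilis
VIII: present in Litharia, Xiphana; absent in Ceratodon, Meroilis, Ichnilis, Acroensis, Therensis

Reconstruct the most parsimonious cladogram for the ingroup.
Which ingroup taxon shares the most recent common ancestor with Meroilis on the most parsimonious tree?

Character polarity is set by the outgroup: the derived state is whichever differs from the outgroup's state, so for IV, VII the derived state is 'absent', and for the remaining characters it is 'present'.
All ingroup taxa share the derived state 'present' for I; it defines the ingroup but does not resolve relationships within it.
II: derived state 'present' in Therensis only — an autapomorphy, so it tells us nothing about relationships among taxa.
III: derived state 'present' in Xiphana only — an autapomorphy, so it tells us nothing about relationships among taxa.
Only Acroensis, Litharia, and Xiphana show the derived state 'absent' for IV, supporting them as a clade.
V: derived state 'present' in Ichnilis and Meroilis only — synapomorphy for {Ichnilis, Meroilis}.
VI (derived state 'present') is shared by Acroensis, Ichnilis, Litharia, Meroilis, and Xiphana — a synapomorphy uniting that clade.
VII groups Ichnilis and Litharia, which is incompatible with the clades supported by the remaining characters; treating it as convergent (homoplasy) costs fewer steps than any alternative tree.
Only Litharia and Xiphana show the derived state 'present' for VIII, supporting them as a clade.
Most parsimonious ingroup topology: ((((Litharia,Xiphana),Acroensis),(Meroilis,Ichnilis)),Therensis).
Meroilis and Ichnilis form a cherry on this tree, so they are sister taxa.

Ichnilis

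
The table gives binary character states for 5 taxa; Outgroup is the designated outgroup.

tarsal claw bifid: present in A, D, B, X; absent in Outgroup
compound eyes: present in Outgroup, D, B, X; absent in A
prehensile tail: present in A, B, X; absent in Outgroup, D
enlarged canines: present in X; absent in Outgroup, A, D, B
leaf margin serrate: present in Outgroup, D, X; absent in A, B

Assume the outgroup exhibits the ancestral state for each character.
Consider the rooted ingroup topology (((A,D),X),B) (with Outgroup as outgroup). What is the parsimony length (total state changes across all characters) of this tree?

7

Map each character onto (((A,D),X),B) (rooted by Outgroup) and count the minimum state changes it requires (Fitch parsimony):
tarsal claw bifid: 1; compound eyes: 1; prehensile tail: 2; enlarged canines: 1; leaf margin serrate: 2.
Total tree length = 7.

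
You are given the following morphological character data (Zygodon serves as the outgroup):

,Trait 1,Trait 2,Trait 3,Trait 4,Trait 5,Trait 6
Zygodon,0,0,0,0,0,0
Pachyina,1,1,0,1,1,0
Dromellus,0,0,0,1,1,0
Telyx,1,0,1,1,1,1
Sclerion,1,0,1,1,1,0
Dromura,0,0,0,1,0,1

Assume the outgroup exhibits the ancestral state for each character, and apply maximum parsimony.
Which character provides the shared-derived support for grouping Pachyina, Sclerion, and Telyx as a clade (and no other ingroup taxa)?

Trait 1

The outgroup has state '0' for every character, so '1' is the derived state throughout.
Trait 1: derived state '1' in Pachyina, Sclerion, and Telyx only — synapomorphy for {Pachyina, Sclerion, Telyx}.
Trait 2 (derived state '1') is unique to Pachyina (autapomorphy; uninformative for grouping).
Trait 3 (derived state '1') is shared by Sclerion and Telyx — a synapomorphy uniting that clade.
All ingroup taxa share the derived state '1' for Trait 4; it defines the ingroup but does not resolve relationships within it.
Only Dromellus, Pachyina, Sclerion, and Telyx show the derived state '1' for Trait 5, supporting them as a clade.
Trait 6 groups Dromura and Telyx, which is incompatible with the clades supported by the remaining characters; treating it as convergent (homoplasy) costs fewer steps than any alternative tree.
Most parsimonious ingroup topology: (((Pachyina,(Telyx,Sclerion)),Dromellus),Dromura).
The clade {Pachyina, Sclerion, Telyx} is supported by Trait 1: its derived state '1' occurs in exactly those taxa and in no other taxon (including the outgroup).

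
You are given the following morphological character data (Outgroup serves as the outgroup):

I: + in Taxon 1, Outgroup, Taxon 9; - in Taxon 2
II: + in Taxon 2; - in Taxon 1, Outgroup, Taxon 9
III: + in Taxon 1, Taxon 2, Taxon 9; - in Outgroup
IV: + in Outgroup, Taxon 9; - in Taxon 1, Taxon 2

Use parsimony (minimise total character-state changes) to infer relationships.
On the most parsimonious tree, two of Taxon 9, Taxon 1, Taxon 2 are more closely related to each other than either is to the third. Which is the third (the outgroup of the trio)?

Character polarity is set by the outgroup: the derived state is whichever differs from the outgroup's state, so for I, IV the derived state is '-', and for the remaining characters it is '+'.
I (derived state '-') is unique to Taxon 2 (autapomorphy; uninformative for grouping).
II (derived state '+') is unique to Taxon 2 (autapomorphy; uninformative for grouping).
All ingroup taxa share the derived state '+' for III; it defines the ingroup but does not resolve relationships within it.
IV (derived state '-') is shared by Taxon 1 and Taxon 2 — a synapomorphy uniting that clade.
Most parsimonious ingroup topology: ((Taxon 1,Taxon 2),Taxon 9).
Taxon 1 and Taxon 2 share a more recent common ancestor with each other than either does with Taxon 9, so Taxon 9 is the least closely related of the three.

Taxon 9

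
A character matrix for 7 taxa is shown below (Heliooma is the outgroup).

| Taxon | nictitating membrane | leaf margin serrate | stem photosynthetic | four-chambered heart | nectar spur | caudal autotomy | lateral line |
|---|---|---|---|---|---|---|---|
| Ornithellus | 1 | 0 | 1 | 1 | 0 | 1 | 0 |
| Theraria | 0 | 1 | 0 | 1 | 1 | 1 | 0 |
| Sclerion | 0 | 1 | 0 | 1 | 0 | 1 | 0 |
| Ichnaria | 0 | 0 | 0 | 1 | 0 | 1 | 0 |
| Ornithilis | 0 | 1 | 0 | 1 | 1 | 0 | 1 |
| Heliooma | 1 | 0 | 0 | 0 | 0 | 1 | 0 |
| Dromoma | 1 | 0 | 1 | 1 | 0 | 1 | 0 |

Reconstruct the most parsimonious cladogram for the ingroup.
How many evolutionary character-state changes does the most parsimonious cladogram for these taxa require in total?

Character polarity is set by the outgroup: the derived state is whichever differs from the outgroup's state, so for nictitating membrane, caudal autotomy the derived state is '0', and for the remaining characters it is '1'.
Only Ichnaria, Ornithilis, Sclerion, and Theraria show the derived state '0' for nictitating membrane, supporting them as a clade.
leaf margin serrate: derived state '1' in Ornithilis, Sclerion, and Theraria only — synapomorphy for {Ornithilis, Sclerion, Theraria}.
stem photosynthetic: derived state '1' in Dromoma and Ornithellus only — synapomorphy for {Dromoma, Ornithellus}.
All ingroup taxa share the derived state '1' for four-chambered heart; it defines the ingroup but does not resolve relationships within it.
nectar spur (derived state '1') is shared by Ornithilis and Theraria — a synapomorphy uniting that clade.
caudal autotomy: derived state '0' in Ornithilis only — an autapomorphy, so it tells us nothing about relationships among taxa.
lateral line (derived state '1') is unique to Ornithilis (autapomorphy; uninformative for grouping).
Most parsimonious ingroup topology: ((Dromoma,Ornithellus),((Sclerion,(Ornithilis,Theraria)),Ichnaria)).
Changes per character on this tree: nictitating membrane: 1; leaf margin serrate: 1; stem photosynthetic: 1; four-chambered heart: 1; nectar spur: 1; caudal autotomy: 1; lateral line: 1.
Total = 7.

7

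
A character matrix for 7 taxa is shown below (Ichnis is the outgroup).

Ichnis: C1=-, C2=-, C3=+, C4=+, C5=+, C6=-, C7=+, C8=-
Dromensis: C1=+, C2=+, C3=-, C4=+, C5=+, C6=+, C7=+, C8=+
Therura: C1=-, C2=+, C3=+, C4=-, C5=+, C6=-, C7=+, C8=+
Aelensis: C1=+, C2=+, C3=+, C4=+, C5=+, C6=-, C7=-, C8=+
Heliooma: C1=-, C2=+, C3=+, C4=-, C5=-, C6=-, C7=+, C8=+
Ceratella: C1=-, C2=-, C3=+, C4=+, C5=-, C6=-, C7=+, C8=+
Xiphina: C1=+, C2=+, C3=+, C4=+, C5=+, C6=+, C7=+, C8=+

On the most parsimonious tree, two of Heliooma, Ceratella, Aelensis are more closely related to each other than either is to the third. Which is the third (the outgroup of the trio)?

Ceratella

Character polarity is set by the outgroup: the derived state is whichever differs from the outgroup's state, so for C3, C4, C5, C7 the derived state is '-', and for the remaining characters it is '+'.
C1: derived state '+' in Aelensis, Dromensis, and Xiphina only — synapomorphy for {Aelensis, Dromensis, Xiphina}.
C2 (derived state '+') is shared by Aelensis, Dromensis, Heliooma, Therura, and Xiphina — a synapomorphy uniting that clade.
C3: derived state '-' in Dromensis only — an autapomorphy, so it tells us nothing about relationships among taxa.
C4: derived state '-' in Heliooma and Therura only — synapomorphy for {Heliooma, Therura}.
C5 (state '-') occurs in Ceratella and Heliooma but conflicts with the nesting implied by the other characters — most parsimoniously interpreted as homoplasy.
C6 (derived state '+') is shared by Dromensis and Xiphina — a synapomorphy uniting that clade.
C7: derived state '-' in Aelensis only — an autapomorphy, so it tells us nothing about relationships among taxa.
All ingroup taxa share the derived state '+' for C8; it defines the ingroup but does not resolve relationships within it.
Most parsimonious ingroup topology: ((((Dromensis,Xiphina),Aelensis),(Therura,Heliooma)),Ceratella).
Aelensis and Heliooma share a more recent common ancestor with each other than either does with Ceratella, so Ceratella is the least closely related of the three.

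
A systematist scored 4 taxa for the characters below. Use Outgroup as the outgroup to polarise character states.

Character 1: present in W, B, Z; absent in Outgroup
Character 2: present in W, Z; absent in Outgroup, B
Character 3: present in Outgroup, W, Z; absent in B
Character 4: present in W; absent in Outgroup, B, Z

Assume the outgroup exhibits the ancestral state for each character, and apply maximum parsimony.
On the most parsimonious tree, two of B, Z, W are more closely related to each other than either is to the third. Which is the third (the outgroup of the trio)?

Character polarity is set by the outgroup: the derived state is whichever differs from the outgroup's state, so for Character 3 the derived state is 'absent', and for the remaining characters it is 'present'.
All ingroup taxa share the derived state 'present' for Character 1; it defines the ingroup but does not resolve relationships within it.
Character 2 (derived state 'present') is shared by W and Z — a synapomorphy uniting that clade.
Character 3: derived state 'absent' in B only — an autapomorphy, so it tells us nothing about relationships among taxa.
Character 4 (derived state 'present') is unique to W (autapomorphy; uninformative for grouping).
Most parsimonious ingroup topology: ((W,Z),B).
Z and W share a more recent common ancestor with each other than either does with B, so B is the least closely related of the three.

B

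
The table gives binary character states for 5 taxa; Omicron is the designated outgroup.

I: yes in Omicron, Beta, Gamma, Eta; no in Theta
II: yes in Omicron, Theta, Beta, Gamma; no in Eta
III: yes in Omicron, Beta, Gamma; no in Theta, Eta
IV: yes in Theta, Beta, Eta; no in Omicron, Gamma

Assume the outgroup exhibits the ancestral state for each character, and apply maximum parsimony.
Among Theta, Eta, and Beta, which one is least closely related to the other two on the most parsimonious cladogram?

Beta

Character polarity is set by the outgroup: the derived state is whichever differs from the outgroup's state, so for I, II, III the derived state is 'no', and for the remaining characters it is 'yes'.
I: derived state 'no' in Theta only — an autapomorphy, so it tells us nothing about relationships among taxa.
II (derived state 'no') is unique to Eta (autapomorphy; uninformative for grouping).
III (derived state 'no') is shared by Eta and Theta — a synapomorphy uniting that clade.
IV (derived state 'yes') is shared by Beta, Eta, and Theta — a synapomorphy uniting that clade.
Most parsimonious ingroup topology: (((Theta,Eta),Beta),Gamma).
Theta and Eta share a more recent common ancestor with each other than either does with Beta, so Beta is the least closely related of the three.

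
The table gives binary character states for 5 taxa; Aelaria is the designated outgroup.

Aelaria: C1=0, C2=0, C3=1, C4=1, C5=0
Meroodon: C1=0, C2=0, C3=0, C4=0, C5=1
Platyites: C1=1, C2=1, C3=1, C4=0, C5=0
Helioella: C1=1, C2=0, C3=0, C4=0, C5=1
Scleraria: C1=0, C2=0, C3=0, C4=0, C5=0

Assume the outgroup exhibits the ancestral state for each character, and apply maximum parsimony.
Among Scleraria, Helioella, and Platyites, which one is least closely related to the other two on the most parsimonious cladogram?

Platyites

Character polarity is set by the outgroup: the derived state is whichever differs from the outgroup's state, so for C3, C4 the derived state is '0', and for the remaining characters it is '1'.
C1 (state '1') occurs in Helioella and Platyites but conflicts with the nesting implied by the other characters — most parsimoniously interpreted as homoplasy.
C2 (derived state '1') is unique to Platyites (autapomorphy; uninformative for grouping).
C3: derived state '0' in Helioella, Meroodon, and Scleraria only — synapomorphy for {Helioella, Meroodon, Scleraria}.
All ingroup taxa share the derived state '0' for C4; it defines the ingroup but does not resolve relationships within it.
Only Helioella and Meroodon show the derived state '1' for C5, supporting them as a clade.
Most parsimonious ingroup topology: (((Meroodon,Helioella),Scleraria),Platyites).
Scleraria and Helioella share a more recent common ancestor with each other than either does with Platyites, so Platyites is the least closely related of the three.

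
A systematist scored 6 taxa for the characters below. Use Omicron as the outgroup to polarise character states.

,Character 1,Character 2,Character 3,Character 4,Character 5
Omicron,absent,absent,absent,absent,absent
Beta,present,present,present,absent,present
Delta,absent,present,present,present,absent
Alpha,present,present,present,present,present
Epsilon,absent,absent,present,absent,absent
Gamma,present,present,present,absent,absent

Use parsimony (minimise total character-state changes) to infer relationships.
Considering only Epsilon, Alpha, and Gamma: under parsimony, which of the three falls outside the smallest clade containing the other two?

Epsilon

The outgroup has state 'absent' for every character, so 'present' is the derived state throughout.
Only Alpha, Beta, and Gamma show the derived state 'present' for Character 1, supporting them as a clade.
Only Alpha, Beta, Delta, and Gamma show the derived state 'present' for Character 2, supporting them as a clade.
All ingroup taxa share the derived state 'present' for Character 3; it defines the ingroup but does not resolve relationships within it.
Character 4 groups Alpha and Delta, which is incompatible with the clades supported by the remaining characters; treating it as convergent (homoplasy) costs fewer steps than any alternative tree.
Character 5 (derived state 'present') is shared by Alpha and Beta — a synapomorphy uniting that clade.
Most parsimonious ingroup topology: ((((Beta,Alpha),Gamma),Delta),Epsilon).
Alpha and Gamma share a more recent common ancestor with each other than either does with Epsilon, so Epsilon is the least closely related of the three.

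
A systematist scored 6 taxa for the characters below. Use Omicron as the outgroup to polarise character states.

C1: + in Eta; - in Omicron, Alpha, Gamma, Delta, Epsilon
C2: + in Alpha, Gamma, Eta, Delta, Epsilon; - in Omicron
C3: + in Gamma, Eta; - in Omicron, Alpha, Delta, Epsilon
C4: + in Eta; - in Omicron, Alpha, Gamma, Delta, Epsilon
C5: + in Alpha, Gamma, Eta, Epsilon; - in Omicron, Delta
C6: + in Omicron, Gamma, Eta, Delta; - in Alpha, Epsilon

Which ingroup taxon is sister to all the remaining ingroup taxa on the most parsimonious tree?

Delta

Character polarity is set by the outgroup: the derived state is whichever differs from the outgroup's state, so for C6 the derived state is '-', and for the remaining characters it is '+'.
C1 (derived state '+') is unique to Eta (autapomorphy; uninformative for grouping).
All ingroup taxa share the derived state '+' for C2; it defines the ingroup but does not resolve relationships within it.
C3: derived state '+' in Eta and Gamma only — synapomorphy for {Eta, Gamma}.
C4 (derived state '+') is unique to Eta (autapomorphy; uninformative for grouping).
C5 (derived state '+') is shared by Alpha, Epsilon, Eta, and Gamma — a synapomorphy uniting that clade.
C6 (derived state '-') is shared by Alpha and Epsilon — a synapomorphy uniting that clade.
Most parsimonious ingroup topology: (((Alpha,Epsilon),(Gamma,Eta)),Delta).
Delta is sister to the clade containing all other ingroup taxa, so it is the earliest-diverging (most basal) ingroup lineage.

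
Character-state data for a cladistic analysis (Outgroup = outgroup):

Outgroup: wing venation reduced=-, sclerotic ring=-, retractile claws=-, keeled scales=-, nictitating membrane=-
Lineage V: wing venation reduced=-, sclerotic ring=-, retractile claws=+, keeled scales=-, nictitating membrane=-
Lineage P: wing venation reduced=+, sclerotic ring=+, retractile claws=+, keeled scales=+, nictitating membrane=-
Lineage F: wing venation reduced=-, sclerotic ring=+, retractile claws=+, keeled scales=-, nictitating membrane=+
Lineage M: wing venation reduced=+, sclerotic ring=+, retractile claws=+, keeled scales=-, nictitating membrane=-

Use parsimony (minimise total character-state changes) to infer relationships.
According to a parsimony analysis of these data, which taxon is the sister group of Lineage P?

The outgroup has state '-' for every character, so '+' is the derived state throughout.
wing venation reduced (derived state '+') is shared by Lineage M and Lineage P — a synapomorphy uniting that clade.
sclerotic ring: derived state '+' in Lineage F, Lineage M, and Lineage P only — synapomorphy for {Lineage F, Lineage M, Lineage P}.
All ingroup taxa share the derived state '+' for retractile claws; it defines the ingroup but does not resolve relationships within it.
keeled scales (derived state '+') is unique to Lineage P (autapomorphy; uninformative for grouping).
nictitating membrane (derived state '+') is unique to Lineage F (autapomorphy; uninformative for grouping).
Most parsimonious ingroup topology: (Lineage V,((Lineage P,Lineage M),Lineage F)).
Lineage P and Lineage M form a cherry on this tree, so they are sister taxa.

Lineage M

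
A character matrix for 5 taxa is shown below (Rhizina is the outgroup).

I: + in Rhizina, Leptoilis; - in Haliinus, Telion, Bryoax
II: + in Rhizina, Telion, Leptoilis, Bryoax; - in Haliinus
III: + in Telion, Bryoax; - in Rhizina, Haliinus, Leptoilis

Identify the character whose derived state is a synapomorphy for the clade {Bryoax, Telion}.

III

Character polarity is set by the outgroup: the derived state is whichever differs from the outgroup's state, so for I, II the derived state is '-', and for the remaining characters it is '+'.
Only Bryoax, Haliinus, and Telion show the derived state '-' for I, supporting them as a clade.
II: derived state '-' in Haliinus only — an autapomorphy, so it tells us nothing about relationships among taxa.
III: derived state '+' in Bryoax and Telion only — synapomorphy for {Bryoax, Telion}.
Most parsimonious ingroup topology: ((Haliinus,(Telion,Bryoax)),Leptoilis).
The clade {Bryoax, Telion} is supported by III: its derived state '+' occurs in exactly those taxa and in no other taxon (including the outgroup).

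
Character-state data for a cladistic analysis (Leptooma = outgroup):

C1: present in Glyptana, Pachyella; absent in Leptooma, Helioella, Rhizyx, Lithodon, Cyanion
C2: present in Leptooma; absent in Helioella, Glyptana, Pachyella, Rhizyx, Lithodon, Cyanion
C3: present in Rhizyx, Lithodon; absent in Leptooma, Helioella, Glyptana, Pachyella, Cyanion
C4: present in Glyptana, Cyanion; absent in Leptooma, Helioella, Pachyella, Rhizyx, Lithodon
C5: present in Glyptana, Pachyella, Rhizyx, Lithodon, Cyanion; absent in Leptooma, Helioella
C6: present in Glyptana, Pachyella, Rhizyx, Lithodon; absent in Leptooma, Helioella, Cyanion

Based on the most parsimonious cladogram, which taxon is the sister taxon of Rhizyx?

Character polarity is set by the outgroup: the derived state is whichever differs from the outgroup's state, so for C2 the derived state is 'absent', and for the remaining characters it is 'present'.
C1 (derived state 'present') is shared by Glyptana and Pachyella — a synapomorphy uniting that clade.
All ingroup taxa share the derived state 'absent' for C2; it defines the ingroup but does not resolve relationships within it.
Only Lithodon and Rhizyx show the derived state 'present' for C3, supporting them as a clade.
C4 groups Cyanion and Glyptana, which is incompatible with the clades supported by the remaining characters; treating it as convergent (homoplasy) costs fewer steps than any alternative tree.
C5 (derived state 'present') is shared by Cyanion, Glyptana, Lithodon, Pachyella, and Rhizyx — a synapomorphy uniting that clade.
Only Glyptana, Lithodon, Pachyella, and Rhizyx show the derived state 'present' for C6, supporting them as a clade.
Most parsimonious ingroup topology: (Helioella,(((Glyptana,Pachyella),(Rhizyx,Lithodon)),Cyanion)).
Rhizyx and Lithodon form a cherry on this tree, so they are sister taxa.

Lithodon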